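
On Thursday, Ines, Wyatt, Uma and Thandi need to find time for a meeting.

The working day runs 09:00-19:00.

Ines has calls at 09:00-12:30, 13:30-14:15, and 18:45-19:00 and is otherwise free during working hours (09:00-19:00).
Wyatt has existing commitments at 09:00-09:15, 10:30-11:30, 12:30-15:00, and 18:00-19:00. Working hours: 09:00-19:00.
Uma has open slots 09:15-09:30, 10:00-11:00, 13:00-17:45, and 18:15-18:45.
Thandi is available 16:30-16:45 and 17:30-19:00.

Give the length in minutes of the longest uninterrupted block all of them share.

Ines free within 09:00–19:00: 12:30–13:30, 14:15–18:45.
Wyatt free within 09:00–19:00: 09:15–10:30, 11:30–12:30, 15:00–18:00.
Ines ∩ Wyatt: 15:00–18:00.
Ines ∩ Wyatt ∩ Uma: 15:00–17:45.
Ines ∩ Wyatt ∩ Uma ∩ Thandi: 16:30–16:45, 17:30–17:45.
Common window lengths: 15, 15 min; longest is 15.

15 minutes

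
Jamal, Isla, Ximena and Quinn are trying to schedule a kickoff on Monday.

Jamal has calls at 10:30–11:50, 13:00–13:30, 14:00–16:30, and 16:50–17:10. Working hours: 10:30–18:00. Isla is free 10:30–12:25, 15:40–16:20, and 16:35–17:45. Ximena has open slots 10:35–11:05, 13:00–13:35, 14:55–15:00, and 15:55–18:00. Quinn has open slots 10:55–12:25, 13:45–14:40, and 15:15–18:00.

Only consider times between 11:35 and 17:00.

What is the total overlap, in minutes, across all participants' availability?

Jamal free within 10:30–18:00: 11:50–13:00, 13:30–14:00, 16:30–16:50, 17:10–18:00.
Jamal ∩ Isla: 11:50–12:25, 16:35–16:50, 17:10–17:45.
Jamal ∩ Isla ∩ Ximena: 16:35–16:50, 17:10–17:45.
Jamal ∩ Isla ∩ Ximena ∩ Quinn: 16:35–16:50, 17:10–17:45.
Restricted to 11:35–17:00: 16:35–16:50.
Total common minutes: 15.

15 minutes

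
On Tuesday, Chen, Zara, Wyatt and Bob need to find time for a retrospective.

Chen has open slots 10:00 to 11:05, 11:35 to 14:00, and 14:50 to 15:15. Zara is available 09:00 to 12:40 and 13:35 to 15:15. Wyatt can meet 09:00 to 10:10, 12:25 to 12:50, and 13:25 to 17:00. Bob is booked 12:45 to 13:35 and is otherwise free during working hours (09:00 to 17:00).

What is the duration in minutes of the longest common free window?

25 minutes

Bob free within 09:00–17:00: 09:00–12:45, 13:35–17:00.
Chen ∩ Zara: 10:00–11:05, 11:35–12:40, 13:35–14:00, 14:50–15:15.
Chen ∩ Zara ∩ Wyatt: 10:00–10:10, 12:25–12:40, 13:35–14:00, 14:50–15:15.
Chen ∩ Zara ∩ Wyatt ∩ Bob: 10:00–10:10, 12:25–12:40, 13:35–14:00, 14:50–15:15.
Common window lengths: 10, 15, 25, 25 min; longest is 25.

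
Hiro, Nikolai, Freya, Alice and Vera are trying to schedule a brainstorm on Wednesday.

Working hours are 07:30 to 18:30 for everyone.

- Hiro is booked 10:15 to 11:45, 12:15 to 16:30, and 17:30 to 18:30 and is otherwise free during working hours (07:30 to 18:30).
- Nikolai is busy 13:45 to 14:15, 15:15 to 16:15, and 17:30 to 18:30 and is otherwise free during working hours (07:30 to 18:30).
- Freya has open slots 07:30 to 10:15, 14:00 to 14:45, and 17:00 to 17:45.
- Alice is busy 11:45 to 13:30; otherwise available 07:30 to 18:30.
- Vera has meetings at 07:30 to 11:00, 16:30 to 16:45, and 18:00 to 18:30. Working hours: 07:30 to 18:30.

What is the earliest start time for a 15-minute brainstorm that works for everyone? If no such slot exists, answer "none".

17:00

Hiro free within 07:30–18:30: 07:30–10:15, 11:45–12:15, 16:30–17:30.
Nikolai free within 07:30–18:30: 07:30–13:45, 14:15–15:15, 16:15–17:30.
Alice free within 07:30–18:30: 07:30–11:45, 13:30–18:30.
Vera free within 07:30–18:30: 11:00–16:30, 16:45–18:00.
Hiro ∩ Nikolai: 07:30–10:15, 11:45–12:15, 16:30–17:30.
Hiro ∩ Nikolai ∩ Freya: 07:30–10:15, 17:00–17:30.
Hiro ∩ Nikolai ∩ Freya ∩ Alice: 07:30–10:15, 17:00–17:30.
Hiro ∩ Nikolai ∩ Freya ∩ Alice ∩ Vera: 17:00–17:30.
Windows ≥ 15 min: 17:00–17:30.
Earliest such window starts at 17:00.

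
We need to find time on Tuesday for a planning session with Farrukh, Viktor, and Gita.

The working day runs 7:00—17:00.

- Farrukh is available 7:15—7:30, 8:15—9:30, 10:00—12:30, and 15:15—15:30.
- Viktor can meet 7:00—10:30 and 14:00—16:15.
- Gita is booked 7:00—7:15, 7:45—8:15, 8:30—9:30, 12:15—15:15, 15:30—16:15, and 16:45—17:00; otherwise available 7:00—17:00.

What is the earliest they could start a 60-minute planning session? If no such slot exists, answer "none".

none

Gita free within 07:00–17:00: 07:15–07:45, 08:15–08:30, 09:30–12:15, 15:15–15:30, 16:15–16:45.
Farrukh ∩ Viktor: 07:15–07:30, 08:15–09:30, 10:00–10:30, 15:15–15:30.
Farrukh ∩ Viktor ∩ Gita: 07:15–07:30, 08:15–08:30, 10:00–10:30, 15:15–15:30.
Windows ≥ 60 min: (none).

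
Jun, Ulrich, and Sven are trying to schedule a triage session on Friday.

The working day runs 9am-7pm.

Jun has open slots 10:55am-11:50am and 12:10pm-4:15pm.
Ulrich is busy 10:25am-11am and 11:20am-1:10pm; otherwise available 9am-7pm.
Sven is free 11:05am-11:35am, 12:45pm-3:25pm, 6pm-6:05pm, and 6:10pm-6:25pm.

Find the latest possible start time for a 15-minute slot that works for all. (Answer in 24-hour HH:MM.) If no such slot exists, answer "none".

Ulrich free within 09:00–19:00: 09:00–10:25, 11:00–11:20, 13:10–19:00.
Jun ∩ Ulrich: 11:00–11:20, 13:10–16:15.
Jun ∩ Ulrich ∩ Sven: 11:05–11:20, 13:10–15:25.
Windows ≥ 15 min: 11:05–11:20, 13:10–15:25.
Latest start in the last window 13:10–15:25 is 15:25 − 15 min = 15:10.

15:10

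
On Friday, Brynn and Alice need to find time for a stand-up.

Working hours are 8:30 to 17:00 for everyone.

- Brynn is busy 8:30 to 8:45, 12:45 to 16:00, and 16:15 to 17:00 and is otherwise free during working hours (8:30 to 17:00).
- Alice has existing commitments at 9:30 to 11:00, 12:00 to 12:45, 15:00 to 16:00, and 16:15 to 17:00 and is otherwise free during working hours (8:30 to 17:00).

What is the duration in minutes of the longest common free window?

60 minutes

Brynn free within 08:30–17:00: 08:45–12:45, 16:00–16:15.
Alice free within 08:30–17:00: 08:30–09:30, 11:00–12:00, 12:45–15:00, 16:00–16:15.
Brynn ∩ Alice: 08:45–09:30, 11:00–12:00, 16:00–16:15.
Common window lengths: 45, 60, 15 min; longest is 60.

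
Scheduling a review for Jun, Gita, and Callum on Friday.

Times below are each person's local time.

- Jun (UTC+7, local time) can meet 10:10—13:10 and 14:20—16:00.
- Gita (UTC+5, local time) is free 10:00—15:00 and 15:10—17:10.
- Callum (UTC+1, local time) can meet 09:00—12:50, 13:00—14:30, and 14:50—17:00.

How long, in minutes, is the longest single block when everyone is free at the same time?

Jun → UTC: 03:10–06:10, 07:20–09:00.
Gita → UTC: 05:00–10:00, 10:10–12:10.
Callum → UTC: 08:00–11:50, 12:00–13:30, 13:50–16:00.
Jun ∩ Gita: 05:00–06:10, 07:20–09:00.
Jun ∩ Gita ∩ Callum: 08:00–09:00.
Single common window of 60 minutes.

60 minutes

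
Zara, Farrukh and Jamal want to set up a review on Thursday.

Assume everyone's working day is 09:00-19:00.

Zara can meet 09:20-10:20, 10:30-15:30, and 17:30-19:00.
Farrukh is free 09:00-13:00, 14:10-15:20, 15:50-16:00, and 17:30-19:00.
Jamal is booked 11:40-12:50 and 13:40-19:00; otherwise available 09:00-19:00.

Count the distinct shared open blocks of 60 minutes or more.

Jamal free within 09:00–19:00: 09:00–11:40, 12:50–13:40.
Zara ∩ Farrukh: 09:20–10:20, 10:30–13:00, 14:10–15:20, 17:30–19:00.
Zara ∩ Farrukh ∩ Jamal: 09:20–10:20, 10:30–11:40, 12:50–13:00.
Windows ≥ 60 min: 09:20–10:20, 10:30–11:40.
That's 2 windows.

2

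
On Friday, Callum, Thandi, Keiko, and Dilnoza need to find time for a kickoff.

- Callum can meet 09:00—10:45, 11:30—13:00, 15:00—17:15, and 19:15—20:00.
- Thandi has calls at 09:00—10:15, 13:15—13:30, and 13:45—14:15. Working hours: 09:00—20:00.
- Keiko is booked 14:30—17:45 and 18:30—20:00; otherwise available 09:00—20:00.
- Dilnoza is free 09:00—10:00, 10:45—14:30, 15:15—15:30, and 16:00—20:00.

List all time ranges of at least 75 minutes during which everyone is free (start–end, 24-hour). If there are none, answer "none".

11:30–13:00

Thandi free within 09:00–20:00: 10:15–13:15, 13:30–13:45, 14:15–20:00.
Keiko free within 09:00–20:00: 09:00–14:30, 17:45–18:30.
Callum ∩ Thandi: 10:15–10:45, 11:30–13:00, 15:00–17:15, 19:15–20:00.
Callum ∩ Thandi ∩ Keiko: 10:15–10:45, 11:30–13:00.
Callum ∩ Thandi ∩ Keiko ∩ Dilnoza: 11:30–13:00.
Windows ≥ 75 min: 11:30–13:00.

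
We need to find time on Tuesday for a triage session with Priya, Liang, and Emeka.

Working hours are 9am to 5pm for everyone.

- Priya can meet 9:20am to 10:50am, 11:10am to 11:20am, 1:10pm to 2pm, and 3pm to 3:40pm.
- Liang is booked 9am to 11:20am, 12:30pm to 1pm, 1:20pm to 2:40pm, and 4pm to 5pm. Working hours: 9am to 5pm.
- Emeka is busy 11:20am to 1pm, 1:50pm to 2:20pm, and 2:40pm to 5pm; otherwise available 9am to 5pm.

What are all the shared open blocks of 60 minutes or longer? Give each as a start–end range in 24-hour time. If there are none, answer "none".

none

Liang free within 09:00–17:00: 11:20–12:30, 13:00–13:20, 14:40–16:00.
Emeka free within 09:00–17:00: 09:00–11:20, 13:00–13:50, 14:20–14:40.
Priya ∩ Liang: 13:10–13:20, 15:00–15:40.
Priya ∩ Liang ∩ Emeka: 13:10–13:20.
Windows ≥ 60 min: (none).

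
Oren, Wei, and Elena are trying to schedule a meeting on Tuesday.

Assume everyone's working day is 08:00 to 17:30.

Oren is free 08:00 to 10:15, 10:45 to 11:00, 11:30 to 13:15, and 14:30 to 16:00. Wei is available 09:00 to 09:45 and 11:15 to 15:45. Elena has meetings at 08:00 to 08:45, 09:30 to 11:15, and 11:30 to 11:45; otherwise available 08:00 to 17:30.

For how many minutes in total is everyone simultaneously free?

Elena free within 08:00–17:30: 08:45–09:30, 11:15–11:30, 11:45–17:30.
Oren ∩ Wei: 09:00–09:45, 11:30–13:15, 14:30–15:45.
Oren ∩ Wei ∩ Elena: 09:00–09:30, 11:45–13:15, 14:30–15:45.
Total common minutes: 30 + 90 + 75 = 195.

195 minutes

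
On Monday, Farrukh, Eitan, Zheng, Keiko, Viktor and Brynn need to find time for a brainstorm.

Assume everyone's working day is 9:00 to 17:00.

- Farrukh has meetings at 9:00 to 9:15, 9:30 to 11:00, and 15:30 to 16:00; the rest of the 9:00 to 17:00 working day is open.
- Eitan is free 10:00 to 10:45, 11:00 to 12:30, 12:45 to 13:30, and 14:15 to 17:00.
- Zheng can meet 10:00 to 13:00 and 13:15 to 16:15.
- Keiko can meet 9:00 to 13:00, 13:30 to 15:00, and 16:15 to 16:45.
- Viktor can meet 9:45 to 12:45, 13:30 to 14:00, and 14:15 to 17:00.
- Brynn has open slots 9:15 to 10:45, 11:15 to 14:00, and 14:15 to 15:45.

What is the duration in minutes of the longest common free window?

75 minutes

Farrukh free within 09:00–17:00: 09:15–09:30, 11:00–15:30, 16:00–17:00.
Farrukh ∩ Eitan: 11:00–12:30, 12:45–13:30, 14:15–15:30, 16:00–17:00.
Farrukh ∩ Eitan ∩ Zheng: 11:00–12:30, 12:45–13:00, 13:15–13:30, 14:15–15:30, 16:00–16:15.
Farrukh ∩ Eitan ∩ Zheng ∩ Keiko: 11:00–12:30, 12:45–13:00, 14:15–15:00.
Farrukh ∩ Eitan ∩ Zheng ∩ Keiko ∩ Viktor: 11:00–12:30, 14:15–15:00.
Farrukh ∩ Eitan ∩ Zheng ∩ Keiko ∩ Viktor ∩ Brynn: 11:15–12:30, 14:15–15:00.
Common window lengths: 75, 45 min; longest is 75.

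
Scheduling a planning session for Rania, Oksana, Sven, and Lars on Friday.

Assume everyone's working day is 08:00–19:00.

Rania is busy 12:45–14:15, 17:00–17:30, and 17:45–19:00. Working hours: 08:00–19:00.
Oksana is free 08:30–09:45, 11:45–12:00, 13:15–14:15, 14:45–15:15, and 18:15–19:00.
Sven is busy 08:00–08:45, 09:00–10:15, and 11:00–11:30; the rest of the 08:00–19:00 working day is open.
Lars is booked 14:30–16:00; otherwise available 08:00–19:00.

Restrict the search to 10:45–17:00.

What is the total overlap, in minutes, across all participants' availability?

15 minutes

Rania free within 08:00–19:00: 08:00–12:45, 14:15–17:00, 17:30–17:45.
Sven free within 08:00–19:00: 08:45–09:00, 10:15–11:00, 11:30–19:00.
Lars free within 08:00–19:00: 08:00–14:30, 16:00–19:00.
Rania ∩ Oksana: 08:30–09:45, 11:45–12:00, 14:45–15:15.
Rania ∩ Oksana ∩ Sven: 08:45–09:00, 11:45–12:00, 14:45–15:15.
Rania ∩ Oksana ∩ Sven ∩ Lars: 08:45–09:00, 11:45–12:00.
Restricted to 10:45–17:00: 11:45–12:00.
Total common minutes: 15.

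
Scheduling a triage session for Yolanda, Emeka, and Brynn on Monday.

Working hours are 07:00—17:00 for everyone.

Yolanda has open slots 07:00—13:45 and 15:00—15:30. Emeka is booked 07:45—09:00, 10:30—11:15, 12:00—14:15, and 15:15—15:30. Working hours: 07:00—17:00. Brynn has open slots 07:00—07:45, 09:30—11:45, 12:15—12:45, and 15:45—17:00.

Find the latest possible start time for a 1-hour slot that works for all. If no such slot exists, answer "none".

09:30

Emeka free within 07:00–17:00: 07:00–07:45, 09:00–10:30, 11:15–12:00, 14:15–15:15, 15:30–17:00.
Yolanda ∩ Emeka: 07:00–07:45, 09:00–10:30, 11:15–12:00, 15:00–15:15.
Yolanda ∩ Emeka ∩ Brynn: 07:00–07:45, 09:30–10:30, 11:15–11:45.
Windows ≥ 60 min: 09:30–10:30.
Latest start in the last window 09:30–10:30 is 10:30 − 60 min = 09:30.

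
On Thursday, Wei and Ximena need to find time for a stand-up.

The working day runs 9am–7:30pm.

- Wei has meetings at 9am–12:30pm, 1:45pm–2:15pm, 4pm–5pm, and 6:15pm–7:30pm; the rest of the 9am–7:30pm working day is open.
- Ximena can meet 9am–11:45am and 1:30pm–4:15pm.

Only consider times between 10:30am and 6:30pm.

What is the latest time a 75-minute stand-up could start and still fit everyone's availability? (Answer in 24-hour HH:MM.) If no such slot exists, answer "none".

Wei free within 09:00–19:30: 12:30–13:45, 14:15–16:00, 17:00–18:15.
Wei ∩ Ximena: 13:30–13:45, 14:15–16:00.
Restricted to 10:30–18:30: 13:30–13:45, 14:15–16:00.
Windows ≥ 75 min: 14:15–16:00.
Latest start in the last window 14:15–16:00 is 16:00 − 75 min = 14:45.

14:45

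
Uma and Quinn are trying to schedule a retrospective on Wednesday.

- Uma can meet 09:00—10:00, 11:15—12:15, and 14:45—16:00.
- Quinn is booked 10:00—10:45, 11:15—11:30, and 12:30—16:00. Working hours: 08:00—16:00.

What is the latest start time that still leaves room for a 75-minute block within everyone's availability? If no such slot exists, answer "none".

Quinn free within 08:00–16:00: 08:00–10:00, 10:45–11:15, 11:30–12:30.
Uma ∩ Quinn: 09:00–10:00, 11:30–12:15.
Windows ≥ 75 min: (none).

none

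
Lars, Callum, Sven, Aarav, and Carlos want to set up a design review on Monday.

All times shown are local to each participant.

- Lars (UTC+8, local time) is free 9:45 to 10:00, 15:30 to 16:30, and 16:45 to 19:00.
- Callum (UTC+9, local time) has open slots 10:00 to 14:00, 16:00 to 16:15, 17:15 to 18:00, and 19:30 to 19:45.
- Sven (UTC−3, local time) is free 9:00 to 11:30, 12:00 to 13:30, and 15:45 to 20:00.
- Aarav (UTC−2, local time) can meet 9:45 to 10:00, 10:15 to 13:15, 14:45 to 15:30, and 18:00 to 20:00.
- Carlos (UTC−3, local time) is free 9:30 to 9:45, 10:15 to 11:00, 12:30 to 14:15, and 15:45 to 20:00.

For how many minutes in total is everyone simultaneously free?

0 minutes

Lars → UTC: 01:45–02:00, 07:30–08:30, 08:45–11:00.
Callum → UTC: 01:00–05:00, 07:00–07:15, 08:15–09:00, 10:30–10:45.
Sven → UTC: 12:00–14:30, 15:00–16:30, 18:45–23:00.
Aarav → UTC: 11:45–12:00, 12:15–15:15, 16:45–17:30, 20:00–22:00.
Carlos → UTC: 12:30–12:45, 13:15–14:00, 15:30–17:15, 18:45–23:00.
Lars ∩ Callum: 01:45–02:00, 08:15–08:30, 08:45–09:00, 10:30–10:45.
Lars ∩ Callum ∩ Sven: (none).
Lars ∩ Callum ∩ Sven ∩ Aarav: (none).
Lars ∩ Callum ∩ Sven ∩ Aarav ∩ Carlos: (none).
Total common minutes: 0.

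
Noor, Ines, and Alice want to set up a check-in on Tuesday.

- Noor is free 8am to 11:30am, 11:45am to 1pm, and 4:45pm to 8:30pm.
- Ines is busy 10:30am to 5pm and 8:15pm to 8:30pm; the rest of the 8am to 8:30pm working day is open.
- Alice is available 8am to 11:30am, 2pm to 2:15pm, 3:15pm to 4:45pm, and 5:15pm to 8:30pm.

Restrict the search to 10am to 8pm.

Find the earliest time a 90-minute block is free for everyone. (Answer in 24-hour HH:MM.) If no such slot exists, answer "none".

Ines free within 08:00–20:30: 08:00–10:30, 17:00–20:15.
Noor ∩ Ines: 08:00–10:30, 17:00–20:15.
Noor ∩ Ines ∩ Alice: 08:00–10:30, 17:15–20:15.
Restricted to 10:00–20:00: 10:00–10:30, 17:15–20:00.
Windows ≥ 90 min: 17:15–20:00.
Earliest such window starts at 17:15.

17:15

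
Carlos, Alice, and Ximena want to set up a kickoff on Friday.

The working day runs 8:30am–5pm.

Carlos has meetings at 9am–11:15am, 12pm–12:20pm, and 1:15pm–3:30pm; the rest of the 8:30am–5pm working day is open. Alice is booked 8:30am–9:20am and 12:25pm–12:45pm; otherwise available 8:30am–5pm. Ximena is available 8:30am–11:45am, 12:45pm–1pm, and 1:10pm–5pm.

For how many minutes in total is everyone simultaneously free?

140 minutes

Carlos free within 08:30–17:00: 08:30–09:00, 11:15–12:00, 12:20–13:15, 15:30–17:00.
Alice free within 08:30–17:00: 09:20–12:25, 12:45–17:00.
Carlos ∩ Alice: 11:15–12:00, 12:20–12:25, 12:45–13:15, 15:30–17:00.
Carlos ∩ Alice ∩ Ximena: 11:15–11:45, 12:45–13:00, 13:10–13:15, 15:30–17:00.
Total common minutes: 30 + 15 + 5 + 90 = 140.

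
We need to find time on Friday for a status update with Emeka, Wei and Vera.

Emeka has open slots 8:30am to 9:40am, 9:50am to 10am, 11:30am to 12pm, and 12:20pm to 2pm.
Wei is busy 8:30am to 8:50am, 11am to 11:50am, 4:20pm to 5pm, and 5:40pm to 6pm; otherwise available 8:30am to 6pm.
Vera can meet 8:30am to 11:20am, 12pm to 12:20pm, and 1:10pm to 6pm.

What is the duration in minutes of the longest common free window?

50 minutes

Wei free within 08:30–18:00: 08:50–11:00, 11:50–16:20, 17:00–17:40.
Emeka ∩ Wei: 08:50–09:40, 09:50–10:00, 11:50–12:00, 12:20–14:00.
Emeka ∩ Wei ∩ Vera: 08:50–09:40, 09:50–10:00, 13:10–14:00.
Common window lengths: 50, 10, 50 min; longest is 50.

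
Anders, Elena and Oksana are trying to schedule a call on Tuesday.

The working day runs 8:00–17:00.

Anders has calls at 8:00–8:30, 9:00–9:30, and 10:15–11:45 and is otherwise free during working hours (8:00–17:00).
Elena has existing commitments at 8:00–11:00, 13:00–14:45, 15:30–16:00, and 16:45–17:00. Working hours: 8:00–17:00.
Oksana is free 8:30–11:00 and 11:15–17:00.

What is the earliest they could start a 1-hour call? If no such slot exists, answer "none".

Anders free within 08:00–17:00: 08:30–09:00, 09:30–10:15, 11:45–17:00.
Elena free within 08:00–17:00: 11:00–13:00, 14:45–15:30, 16:00–16:45.
Anders ∩ Elena: 11:45–13:00, 14:45–15:30, 16:00–16:45.
Anders ∩ Elena ∩ Oksana: 11:45–13:00, 14:45–15:30, 16:00–16:45.
Windows ≥ 60 min: 11:45–13:00.
Earliest such window starts at 11:45.

11:45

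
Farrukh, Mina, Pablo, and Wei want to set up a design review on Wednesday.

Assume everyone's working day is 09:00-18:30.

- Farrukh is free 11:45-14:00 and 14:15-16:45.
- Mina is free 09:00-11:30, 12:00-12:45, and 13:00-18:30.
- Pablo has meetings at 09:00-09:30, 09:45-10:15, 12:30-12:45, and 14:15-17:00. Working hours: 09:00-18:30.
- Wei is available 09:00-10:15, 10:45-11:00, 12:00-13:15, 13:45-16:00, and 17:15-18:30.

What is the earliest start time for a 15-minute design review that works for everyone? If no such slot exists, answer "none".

Pablo free within 09:00–18:30: 09:30–09:45, 10:15–12:30, 12:45–14:15, 17:00–18:30.
Farrukh ∩ Mina: 12:00–12:45, 13:00–14:00, 14:15–16:45.
Farrukh ∩ Mina ∩ Pablo: 12:00–12:30, 13:00–14:00.
Farrukh ∩ Mina ∩ Pablo ∩ Wei: 12:00–12:30, 13:00–13:15, 13:45–14:00.
Windows ≥ 15 min: 12:00–12:30, 13:00–13:15, 13:45–14:00.
Earliest such window starts at 12:00.

12:00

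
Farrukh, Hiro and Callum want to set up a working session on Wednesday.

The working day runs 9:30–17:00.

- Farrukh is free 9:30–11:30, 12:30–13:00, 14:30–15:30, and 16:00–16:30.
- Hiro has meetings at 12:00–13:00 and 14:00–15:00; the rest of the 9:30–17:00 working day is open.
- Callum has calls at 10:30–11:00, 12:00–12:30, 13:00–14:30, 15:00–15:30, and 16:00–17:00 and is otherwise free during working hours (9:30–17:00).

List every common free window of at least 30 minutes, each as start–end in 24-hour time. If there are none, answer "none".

09:30–10:30, 11:00–11:30

Hiro free within 09:30–17:00: 09:30–12:00, 13:00–14:00, 15:00–17:00.
Callum free within 09:30–17:00: 09:30–10:30, 11:00–12:00, 12:30–13:00, 14:30–15:00, 15:30–16:00.
Farrukh ∩ Hiro: 09:30–11:30, 15:00–15:30, 16:00–16:30.
Farrukh ∩ Hiro ∩ Callum: 09:30–10:30, 11:00–11:30.
Windows ≥ 30 min: 09:30–10:30, 11:00–11:30.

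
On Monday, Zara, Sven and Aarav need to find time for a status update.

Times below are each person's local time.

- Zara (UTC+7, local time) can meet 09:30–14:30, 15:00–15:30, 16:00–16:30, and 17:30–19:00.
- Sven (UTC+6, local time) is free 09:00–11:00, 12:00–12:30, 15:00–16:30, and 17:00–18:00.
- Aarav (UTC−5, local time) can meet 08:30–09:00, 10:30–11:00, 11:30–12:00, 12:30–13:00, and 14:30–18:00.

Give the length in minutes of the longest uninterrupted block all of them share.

Zara → UTC: 02:30–07:30, 08:00–08:30, 09:00–09:30, 10:30–12:00.
Sven → UTC: 03:00–05:00, 06:00–06:30, 09:00–10:30, 11:00–12:00.
Aarav → UTC: 13:30–14:00, 15:30–16:00, 16:30–17:00, 17:30–18:00, 19:30–23:00.
Zara ∩ Sven: 03:00–05:00, 06:00–06:30, 09:00–09:30, 11:00–12:00.
Zara ∩ Sven ∩ Aarav: (none).
No common window.

0 minutes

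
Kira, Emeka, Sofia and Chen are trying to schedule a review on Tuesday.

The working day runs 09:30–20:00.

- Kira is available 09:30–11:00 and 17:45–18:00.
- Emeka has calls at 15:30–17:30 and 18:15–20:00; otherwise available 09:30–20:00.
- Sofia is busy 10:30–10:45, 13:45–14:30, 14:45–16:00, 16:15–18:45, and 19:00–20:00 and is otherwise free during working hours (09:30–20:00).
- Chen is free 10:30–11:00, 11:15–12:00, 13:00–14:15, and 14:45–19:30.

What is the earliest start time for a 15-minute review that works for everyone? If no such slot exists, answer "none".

Emeka free within 09:30–20:00: 09:30–15:30, 17:30–18:15.
Sofia free within 09:30–20:00: 09:30–10:30, 10:45–13:45, 14:30–14:45, 16:00–16:15, 18:45–19:00.
Kira ∩ Emeka: 09:30–11:00, 17:45–18:00.
Kira ∩ Emeka ∩ Sofia: 09:30–10:30, 10:45–11:00.
Kira ∩ Emeka ∩ Sofia ∩ Chen: 10:45–11:00.
Windows ≥ 15 min: 10:45–11:00.
Earliest such window starts at 10:45.

10:45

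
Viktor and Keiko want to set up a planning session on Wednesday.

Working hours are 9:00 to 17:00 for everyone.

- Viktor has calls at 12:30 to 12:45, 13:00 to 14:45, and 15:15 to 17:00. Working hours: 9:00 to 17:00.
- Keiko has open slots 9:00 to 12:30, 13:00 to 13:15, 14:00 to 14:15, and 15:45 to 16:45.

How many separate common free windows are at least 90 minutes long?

Viktor free within 09:00–17:00: 09:00–12:30, 12:45–13:00, 14:45–15:15.
Viktor ∩ Keiko: 09:00–12:30.
Windows ≥ 90 min: 09:00–12:30.
That's 1 window.

1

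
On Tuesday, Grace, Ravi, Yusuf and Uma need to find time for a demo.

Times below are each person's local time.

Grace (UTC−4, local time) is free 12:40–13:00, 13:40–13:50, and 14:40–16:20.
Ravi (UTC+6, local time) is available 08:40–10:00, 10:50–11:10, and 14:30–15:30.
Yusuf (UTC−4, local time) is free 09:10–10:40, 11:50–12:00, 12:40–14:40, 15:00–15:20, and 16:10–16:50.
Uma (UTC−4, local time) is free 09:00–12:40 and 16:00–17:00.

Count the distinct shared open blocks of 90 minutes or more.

0

Grace → UTC: 16:40–17:00, 17:40–17:50, 18:40–20:20.
Ravi → UTC: 02:40–04:00, 04:50–05:10, 08:30–09:30.
Yusuf → UTC: 13:10–14:40, 15:50–16:00, 16:40–18:40, 19:00–19:20, 20:10–20:50.
Uma → UTC: 13:00–16:40, 20:00–21:00.
Grace ∩ Ravi: (none).
Grace ∩ Ravi ∩ Yusuf: (none).
Grace ∩ Ravi ∩ Yusuf ∩ Uma: (none).
Windows ≥ 90 min: (none).
That's 0 windows.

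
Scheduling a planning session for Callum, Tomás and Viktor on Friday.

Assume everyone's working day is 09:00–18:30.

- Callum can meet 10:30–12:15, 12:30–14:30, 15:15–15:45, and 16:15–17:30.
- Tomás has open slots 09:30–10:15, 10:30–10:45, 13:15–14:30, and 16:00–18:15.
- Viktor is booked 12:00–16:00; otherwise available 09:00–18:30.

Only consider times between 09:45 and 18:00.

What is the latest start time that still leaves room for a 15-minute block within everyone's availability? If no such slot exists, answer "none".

Viktor free within 09:00–18:30: 09:00–12:00, 16:00–18:30.
Callum ∩ Tomás: 10:30–10:45, 13:15–14:30, 16:15–17:30.
Callum ∩ Tomás ∩ Viktor: 10:30–10:45, 16:15–17:30.
Restricted to 09:45–18:00: 10:30–10:45, 16:15–17:30.
Windows ≥ 15 min: 10:30–10:45, 16:15–17:30.
Latest start in the last window 16:15–17:30 is 17:30 − 15 min = 17:15.

17:15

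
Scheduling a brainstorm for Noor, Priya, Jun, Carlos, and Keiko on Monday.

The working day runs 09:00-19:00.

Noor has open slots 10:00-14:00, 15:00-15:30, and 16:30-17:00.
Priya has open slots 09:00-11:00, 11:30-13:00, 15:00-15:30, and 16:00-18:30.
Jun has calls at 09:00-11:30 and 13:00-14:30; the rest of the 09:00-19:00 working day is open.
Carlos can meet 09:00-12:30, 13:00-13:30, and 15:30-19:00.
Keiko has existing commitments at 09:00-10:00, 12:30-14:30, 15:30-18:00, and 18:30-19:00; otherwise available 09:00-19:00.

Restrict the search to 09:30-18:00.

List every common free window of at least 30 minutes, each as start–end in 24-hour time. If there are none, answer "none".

Jun free within 09:00–19:00: 11:30–13:00, 14:30–19:00.
Keiko free within 09:00–19:00: 10:00–12:30, 14:30–15:30, 18:00–18:30.
Noor ∩ Priya: 10:00–11:00, 11:30–13:00, 15:00–15:30, 16:30–17:00.
Noor ∩ Priya ∩ Jun: 11:30–13:00, 15:00–15:30, 16:30–17:00.
Noor ∩ Priya ∩ Jun ∩ Carlos: 11:30–12:30, 16:30–17:00.
Noor ∩ Priya ∩ Jun ∩ Carlos ∩ Keiko: 11:30–12:30.
Restricted to 09:30–18:00: 11:30–12:30.
Windows ≥ 30 min: 11:30–12:30.

11:30–12:30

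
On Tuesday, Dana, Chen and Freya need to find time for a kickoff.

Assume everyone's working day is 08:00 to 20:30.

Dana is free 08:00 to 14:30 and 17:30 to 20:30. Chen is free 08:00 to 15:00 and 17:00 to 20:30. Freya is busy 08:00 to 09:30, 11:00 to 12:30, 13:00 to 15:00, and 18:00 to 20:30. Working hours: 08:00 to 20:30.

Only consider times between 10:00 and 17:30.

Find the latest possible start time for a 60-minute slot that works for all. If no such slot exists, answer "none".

Freya free within 08:00–20:30: 09:30–11:00, 12:30–13:00, 15:00–18:00.
Dana ∩ Chen: 08:00–14:30, 17:30–20:30.
Dana ∩ Chen ∩ Freya: 09:30–11:00, 12:30–13:00, 17:30–18:00.
Restricted to 10:00–17:30: 10:00–11:00, 12:30–13:00.
Windows ≥ 60 min: 10:00–11:00.
Latest start in the last window 10:00–11:00 is 11:00 − 60 min = 10:00.

10:00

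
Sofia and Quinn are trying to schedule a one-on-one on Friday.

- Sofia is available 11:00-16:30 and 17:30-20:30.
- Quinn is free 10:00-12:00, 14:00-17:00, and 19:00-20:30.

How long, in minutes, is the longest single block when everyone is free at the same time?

150 minutes

Sofia ∩ Quinn: 11:00–12:00, 14:00–16:30, 19:00–20:30.
Common window lengths: 60, 150, 90 min; longest is 150.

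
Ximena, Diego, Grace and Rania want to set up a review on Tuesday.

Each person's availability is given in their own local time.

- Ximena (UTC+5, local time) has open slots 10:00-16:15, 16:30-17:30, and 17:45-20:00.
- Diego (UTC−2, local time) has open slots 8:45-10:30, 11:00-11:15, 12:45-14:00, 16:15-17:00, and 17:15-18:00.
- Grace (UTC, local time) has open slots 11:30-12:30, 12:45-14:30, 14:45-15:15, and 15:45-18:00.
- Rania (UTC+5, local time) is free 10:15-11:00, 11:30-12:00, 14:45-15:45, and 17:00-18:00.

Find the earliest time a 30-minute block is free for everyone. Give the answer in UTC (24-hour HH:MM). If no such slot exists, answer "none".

Ximena → UTC: 05:00–11:15, 11:30–12:30, 12:45–15:00.
Diego → UTC: 10:45–12:30, 13:00–13:15, 14:45–16:00, 18:15–19:00, 19:15–20:00.
Grace → UTC: 11:30–12:30, 12:45–14:30, 14:45–15:15, 15:45–18:00.
Rania → UTC: 05:15–06:00, 06:30–07:00, 09:45–10:45, 12:00–13:00.
Ximena ∩ Diego: 10:45–11:15, 11:30–12:30, 13:00–13:15, 14:45–15:00.
Ximena ∩ Diego ∩ Grace: 11:30–12:30, 13:00–13:15, 14:45–15:00.
Ximena ∩ Diego ∩ Grace ∩ Rania: 12:00–12:30.
Windows ≥ 30 min: 12:00–12:30.
Earliest such window starts at 12:00.

12:00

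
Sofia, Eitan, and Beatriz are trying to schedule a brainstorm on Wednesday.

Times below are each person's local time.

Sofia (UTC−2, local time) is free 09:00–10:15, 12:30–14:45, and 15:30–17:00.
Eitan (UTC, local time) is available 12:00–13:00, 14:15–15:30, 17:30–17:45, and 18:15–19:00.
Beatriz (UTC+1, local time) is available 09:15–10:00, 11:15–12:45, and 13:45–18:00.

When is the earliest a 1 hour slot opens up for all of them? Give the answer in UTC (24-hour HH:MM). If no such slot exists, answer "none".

14:30

Sofia → UTC: 11:00–12:15, 14:30–16:45, 17:30–19:00.
Eitan → UTC: 12:00–13:00, 14:15–15:30, 17:30–17:45, 18:15–19:00.
Beatriz → UTC: 08:15–09:00, 10:15–11:45, 12:45–17:00.
Sofia ∩ Eitan: 12:00–12:15, 14:30–15:30, 17:30–17:45, 18:15–19:00.
Sofia ∩ Eitan ∩ Beatriz: 14:30–15:30.
Windows ≥ 60 min: 14:30–15:30.
Earliest such window starts at 14:30.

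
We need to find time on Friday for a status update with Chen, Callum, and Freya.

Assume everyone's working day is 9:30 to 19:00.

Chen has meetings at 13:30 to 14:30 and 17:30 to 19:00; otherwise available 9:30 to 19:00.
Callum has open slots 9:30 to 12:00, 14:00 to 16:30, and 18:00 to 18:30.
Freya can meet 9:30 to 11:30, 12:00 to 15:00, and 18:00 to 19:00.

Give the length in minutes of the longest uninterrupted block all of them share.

Chen free within 09:30–19:00: 09:30–13:30, 14:30–17:30.
Chen ∩ Callum: 09:30–12:00, 14:30–16:30.
Chen ∩ Callum ∩ Freya: 09:30–11:30, 14:30–15:00.
Common window lengths: 120, 30 min; longest is 120.

120 minutes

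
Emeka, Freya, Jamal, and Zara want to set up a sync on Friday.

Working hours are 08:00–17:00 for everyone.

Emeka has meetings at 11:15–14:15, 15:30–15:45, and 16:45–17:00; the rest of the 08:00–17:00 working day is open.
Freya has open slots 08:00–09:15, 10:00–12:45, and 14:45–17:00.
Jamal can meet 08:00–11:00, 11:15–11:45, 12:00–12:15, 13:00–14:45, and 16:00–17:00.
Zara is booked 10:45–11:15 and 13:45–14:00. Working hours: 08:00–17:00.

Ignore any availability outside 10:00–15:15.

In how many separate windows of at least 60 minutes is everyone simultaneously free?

Emeka free within 08:00–17:00: 08:00–11:15, 14:15–15:30, 15:45–16:45.
Zara free within 08:00–17:00: 08:00–10:45, 11:15–13:45, 14:00–17:00.
Emeka ∩ Freya: 08:00–09:15, 10:00–11:15, 14:45–15:30, 15:45–16:45.
Emeka ∩ Freya ∩ Jamal: 08:00–09:15, 10:00–11:00, 16:00–16:45.
Emeka ∩ Freya ∩ Jamal ∩ Zara: 08:00–09:15, 10:00–10:45, 16:00–16:45.
Restricted to 10:00–15:15: 10:00–10:45.
Windows ≥ 60 min: (none).
That's 0 windows.

0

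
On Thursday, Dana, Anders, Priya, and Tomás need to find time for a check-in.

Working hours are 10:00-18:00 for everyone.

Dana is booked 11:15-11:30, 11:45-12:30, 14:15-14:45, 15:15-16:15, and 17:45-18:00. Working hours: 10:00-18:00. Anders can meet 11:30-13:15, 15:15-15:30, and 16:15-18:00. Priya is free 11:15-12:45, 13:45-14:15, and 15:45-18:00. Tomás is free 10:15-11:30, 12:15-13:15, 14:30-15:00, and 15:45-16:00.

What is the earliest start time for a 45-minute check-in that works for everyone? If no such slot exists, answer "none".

Dana free within 10:00–18:00: 10:00–11:15, 11:30–11:45, 12:30–14:15, 14:45–15:15, 16:15–17:45.
Dana ∩ Anders: 11:30–11:45, 12:30–13:15, 16:15–17:45.
Dana ∩ Anders ∩ Priya: 11:30–11:45, 12:30–12:45, 16:15–17:45.
Dana ∩ Anders ∩ Priya ∩ Tomás: 12:30–12:45.
Windows ≥ 45 min: (none).

none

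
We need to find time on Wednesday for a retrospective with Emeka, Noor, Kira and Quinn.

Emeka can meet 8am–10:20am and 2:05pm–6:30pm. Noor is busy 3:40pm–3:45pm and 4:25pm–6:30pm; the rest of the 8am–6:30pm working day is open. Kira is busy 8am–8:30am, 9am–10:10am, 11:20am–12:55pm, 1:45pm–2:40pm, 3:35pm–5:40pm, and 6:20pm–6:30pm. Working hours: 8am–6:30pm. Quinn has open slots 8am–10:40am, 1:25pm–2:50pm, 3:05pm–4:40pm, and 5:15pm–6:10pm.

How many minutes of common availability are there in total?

Noor free within 08:00–18:30: 08:00–15:40, 15:45–16:25.
Kira free within 08:00–18:30: 08:30–09:00, 10:10–11:20, 12:55–13:45, 14:40–15:35, 17:40–18:20.
Emeka ∩ Noor: 08:00–10:20, 14:05–15:40, 15:45–16:25.
Emeka ∩ Noor ∩ Kira: 08:30–09:00, 10:10–10:20, 14:40–15:35.
Emeka ∩ Noor ∩ Kira ∩ Quinn: 08:30–09:00, 10:10–10:20, 14:40–14:50, 15:05–15:35.
Total common minutes: 30 + 10 + 10 + 30 = 80.

80 minutes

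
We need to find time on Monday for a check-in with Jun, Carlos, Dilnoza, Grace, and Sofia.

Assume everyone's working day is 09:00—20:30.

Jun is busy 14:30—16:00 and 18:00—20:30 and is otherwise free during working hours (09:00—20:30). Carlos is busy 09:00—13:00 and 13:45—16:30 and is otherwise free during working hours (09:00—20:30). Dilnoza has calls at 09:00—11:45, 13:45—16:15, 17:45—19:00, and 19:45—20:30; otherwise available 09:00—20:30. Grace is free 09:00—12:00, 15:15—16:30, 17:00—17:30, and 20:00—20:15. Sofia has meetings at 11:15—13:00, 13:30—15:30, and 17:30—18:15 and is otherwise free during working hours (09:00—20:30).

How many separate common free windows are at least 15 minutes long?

Jun free within 09:00–20:30: 09:00–14:30, 16:00–18:00.
Carlos free within 09:00–20:30: 13:00–13:45, 16:30–20:30.
Dilnoza free within 09:00–20:30: 11:45–13:45, 16:15–17:45, 19:00–19:45.
Sofia free within 09:00–20:30: 09:00–11:15, 13:00–13:30, 15:30–17:30, 18:15–20:30.
Jun ∩ Carlos: 13:00–13:45, 16:30–18:00.
Jun ∩ Carlos ∩ Dilnoza: 13:00–13:45, 16:30–17:45.
Jun ∩ Carlos ∩ Dilnoza ∩ Grace: 17:00–17:30.
Jun ∩ Carlos ∩ Dilnoza ∩ Grace ∩ Sofia: 17:00–17:30.
Windows ≥ 15 min: 17:00–17:30.
That's 1 window.

1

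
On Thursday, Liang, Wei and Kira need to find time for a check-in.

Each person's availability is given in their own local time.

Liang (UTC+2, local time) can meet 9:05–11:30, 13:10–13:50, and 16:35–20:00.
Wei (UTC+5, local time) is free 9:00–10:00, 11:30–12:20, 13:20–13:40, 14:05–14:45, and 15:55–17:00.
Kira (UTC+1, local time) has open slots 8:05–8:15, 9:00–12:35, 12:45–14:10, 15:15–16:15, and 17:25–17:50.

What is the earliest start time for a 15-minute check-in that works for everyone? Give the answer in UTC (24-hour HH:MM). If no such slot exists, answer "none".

Liang → UTC: 07:05–09:30, 11:10–11:50, 14:35–18:00.
Wei → UTC: 04:00–05:00, 06:30–07:20, 08:20–08:40, 09:05–09:45, 10:55–12:00.
Kira → UTC: 07:05–07:15, 08:00–11:35, 11:45–13:10, 14:15–15:15, 16:25–16:50.
Liang ∩ Wei: 07:05–07:20, 08:20–08:40, 09:05–09:30, 11:10–11:50.
Liang ∩ Wei ∩ Kira: 07:05–07:15, 08:20–08:40, 09:05–09:30, 11:10–11:35, 11:45–11:50.
Windows ≥ 15 min: 08:20–08:40, 09:05–09:30, 11:10–11:35.
Earliest such window starts at 08:20.

08:20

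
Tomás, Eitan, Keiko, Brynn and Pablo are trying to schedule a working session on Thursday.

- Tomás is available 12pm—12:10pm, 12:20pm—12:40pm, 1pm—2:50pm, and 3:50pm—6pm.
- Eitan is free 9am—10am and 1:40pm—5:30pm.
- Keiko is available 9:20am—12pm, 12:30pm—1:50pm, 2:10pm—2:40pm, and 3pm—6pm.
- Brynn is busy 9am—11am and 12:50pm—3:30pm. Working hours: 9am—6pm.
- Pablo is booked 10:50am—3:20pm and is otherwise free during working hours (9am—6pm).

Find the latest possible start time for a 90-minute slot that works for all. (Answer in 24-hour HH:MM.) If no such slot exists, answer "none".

16:00

Brynn free within 09:00–18:00: 11:00–12:50, 15:30–18:00.
Pablo free within 09:00–18:00: 09:00–10:50, 15:20–18:00.
Tomás ∩ Eitan: 13:40–14:50, 15:50–17:30.
Tomás ∩ Eitan ∩ Keiko: 13:40–13:50, 14:10–14:40, 15:50–17:30.
Tomás ∩ Eitan ∩ Keiko ∩ Brynn: 15:50–17:30.
Tomás ∩ Eitan ∩ Keiko ∩ Brynn ∩ Pablo: 15:50–17:30.
Windows ≥ 90 min: 15:50–17:30.
Latest start in the last window 15:50–17:30 is 17:30 − 90 min = 16:00.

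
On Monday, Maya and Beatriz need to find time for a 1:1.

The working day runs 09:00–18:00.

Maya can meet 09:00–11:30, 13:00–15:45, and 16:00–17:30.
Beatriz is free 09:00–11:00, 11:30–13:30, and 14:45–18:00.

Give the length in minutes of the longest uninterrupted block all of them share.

Maya ∩ Beatriz: 09:00–11:00, 13:00–13:30, 14:45–15:45, 16:00–17:30.
Common window lengths: 120, 30, 60, 90 min; longest is 120.

120 minutes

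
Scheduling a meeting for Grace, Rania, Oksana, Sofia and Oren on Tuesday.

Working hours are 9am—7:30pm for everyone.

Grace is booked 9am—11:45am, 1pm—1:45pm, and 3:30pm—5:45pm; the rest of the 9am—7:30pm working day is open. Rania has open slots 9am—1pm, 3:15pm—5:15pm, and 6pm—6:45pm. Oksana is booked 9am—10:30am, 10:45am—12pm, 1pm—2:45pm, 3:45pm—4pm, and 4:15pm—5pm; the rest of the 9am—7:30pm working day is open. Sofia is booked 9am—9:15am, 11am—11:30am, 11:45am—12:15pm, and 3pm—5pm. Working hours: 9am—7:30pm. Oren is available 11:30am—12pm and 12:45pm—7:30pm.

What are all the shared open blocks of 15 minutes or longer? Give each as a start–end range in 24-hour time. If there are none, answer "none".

Grace free within 09:00–19:30: 11:45–13:00, 13:45–15:30, 17:45–19:30.
Oksana free within 09:00–19:30: 10:30–10:45, 12:00–13:00, 14:45–15:45, 16:00–16:15, 17:00–19:30.
Sofia free within 09:00–19:30: 09:15–11:00, 11:30–11:45, 12:15–15:00, 17:00–19:30.
Grace ∩ Rania: 11:45–13:00, 15:15–15:30, 18:00–18:45.
Grace ∩ Rania ∩ Oksana: 12:00–13:00, 15:15–15:30, 18:00–18:45.
Grace ∩ Rania ∩ Oksana ∩ Sofia: 12:15–13:00, 18:00–18:45.
Grace ∩ Rania ∩ Oksana ∩ Sofia ∩ Oren: 12:45–13:00, 18:00–18:45.
Windows ≥ 15 min: 12:45–13:00, 18:00–18:45.

12:45–13:00, 18:00–18:45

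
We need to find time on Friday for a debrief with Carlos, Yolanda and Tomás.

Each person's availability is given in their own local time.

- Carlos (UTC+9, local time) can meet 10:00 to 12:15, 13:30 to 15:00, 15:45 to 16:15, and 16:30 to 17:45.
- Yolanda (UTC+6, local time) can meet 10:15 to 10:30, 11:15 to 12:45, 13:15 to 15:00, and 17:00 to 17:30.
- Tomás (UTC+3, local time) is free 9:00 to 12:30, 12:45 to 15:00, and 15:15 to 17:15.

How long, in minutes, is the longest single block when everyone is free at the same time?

Carlos → UTC: 01:00–03:15, 04:30–06:00, 06:45–07:15, 07:30–08:45.
Yolanda → UTC: 04:15–04:30, 05:15–06:45, 07:15–09:00, 11:00–11:30.
Tomás → UTC: 06:00–09:30, 09:45–12:00, 12:15–14:15.
Carlos ∩ Yolanda: 05:15–06:00, 07:30–08:45.
Carlos ∩ Yolanda ∩ Tomás: 07:30–08:45.
Single common window of 75 minutes.

75 minutes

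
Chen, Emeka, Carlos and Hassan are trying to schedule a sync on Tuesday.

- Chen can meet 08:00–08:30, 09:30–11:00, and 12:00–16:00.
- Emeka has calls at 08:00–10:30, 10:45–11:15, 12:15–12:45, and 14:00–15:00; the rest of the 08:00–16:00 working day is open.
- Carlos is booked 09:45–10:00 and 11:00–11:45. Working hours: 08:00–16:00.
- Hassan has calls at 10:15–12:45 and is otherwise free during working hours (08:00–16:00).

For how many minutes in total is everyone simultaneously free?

135 minutes

Emeka free within 08:00–16:00: 10:30–10:45, 11:15–12:15, 12:45–14:00, 15:00–16:00.
Carlos free within 08:00–16:00: 08:00–09:45, 10:00–11:00, 11:45–16:00.
Hassan free within 08:00–16:00: 08:00–10:15, 12:45–16:00.
Chen ∩ Emeka: 10:30–10:45, 12:00–12:15, 12:45–14:00, 15:00–16:00.
Chen ∩ Emeka ∩ Carlos: 10:30–10:45, 12:00–12:15, 12:45–14:00, 15:00–16:00.
Chen ∩ Emeka ∩ Carlos ∩ Hassan: 12:45–14:00, 15:00–16:00.
Total common minutes: 75 + 60 = 135.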